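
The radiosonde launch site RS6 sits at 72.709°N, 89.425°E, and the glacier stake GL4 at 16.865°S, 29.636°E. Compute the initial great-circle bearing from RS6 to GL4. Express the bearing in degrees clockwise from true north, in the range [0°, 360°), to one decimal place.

Δλ = -59.7890°
y = sin Δλ · cos φ₂ = -0.827011
x = cos φ₁ sin φ₂ − sin φ₁ cos φ₂ cos Δλ = -0.546012
θ = atan2(y, x) = -123.4337° → 236.5663° (mod 360°)

236.6°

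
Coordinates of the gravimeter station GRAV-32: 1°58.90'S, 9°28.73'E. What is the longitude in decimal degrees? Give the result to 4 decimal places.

9.4788°E

9° + 28.73′/60 = 9 + 0.47883 = 9.4788°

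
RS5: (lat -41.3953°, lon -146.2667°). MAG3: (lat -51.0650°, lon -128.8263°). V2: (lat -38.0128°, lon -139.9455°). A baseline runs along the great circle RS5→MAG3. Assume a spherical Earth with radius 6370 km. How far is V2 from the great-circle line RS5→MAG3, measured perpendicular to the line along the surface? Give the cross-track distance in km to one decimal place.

642.8 km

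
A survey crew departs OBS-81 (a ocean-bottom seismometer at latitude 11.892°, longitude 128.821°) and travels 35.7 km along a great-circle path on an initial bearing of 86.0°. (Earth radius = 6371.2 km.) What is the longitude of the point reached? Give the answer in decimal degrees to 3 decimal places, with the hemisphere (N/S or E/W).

129.148°E

δ = d/R = 35.7/6371.2 = 0.005603 rad
φ₂ = arcsin(sin φ₁ cos δ + cos φ₁ sin δ cos θ)
   = arcsin(0.20607·0.99998 + 0.97854·0.00560·0.06976) = 11.91421°
λ₂ = λ₁ + atan2(sin θ sin δ cos φ₁, cos δ − sin φ₁ sin φ₂) = 129.14832°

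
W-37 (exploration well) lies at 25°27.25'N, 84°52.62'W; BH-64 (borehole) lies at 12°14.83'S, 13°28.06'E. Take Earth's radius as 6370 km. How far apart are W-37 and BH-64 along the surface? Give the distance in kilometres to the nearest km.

W-37: φ = +25.45417°, λ = -84.87700°
BH-64: φ = -12.24717°, λ = +13.46767°
Δφ = -37.7013°,  Δλ = 98.3447°
a = sin²(Δφ/2) + cos φ₁ cos φ₂ sin²(Δλ/2) = 0.609614
c = 2·arcsin(√a) = 1.791820 rad = 102.6637°
d = R·c = 6370 × 1.791820 = 11413.9 km

11414 km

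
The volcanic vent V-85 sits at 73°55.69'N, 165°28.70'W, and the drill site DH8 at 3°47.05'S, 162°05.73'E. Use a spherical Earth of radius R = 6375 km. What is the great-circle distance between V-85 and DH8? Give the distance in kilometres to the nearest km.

8926 km

V-85: φ = +73.92817°, λ = -165.47833°
DH8: φ = -3.78417°, λ = +162.09550°
Δφ = -77.7123°,  Δλ = -32.4262°
a = sin²(Δφ/2) + cos φ₁ cos φ₂ sin²(Δλ/2) = 0.415125
c = 2·arcsin(√a) = 1.400221 rad = 80.2267°
d = R·c = 6375 × 1.400221 = 8926.4 km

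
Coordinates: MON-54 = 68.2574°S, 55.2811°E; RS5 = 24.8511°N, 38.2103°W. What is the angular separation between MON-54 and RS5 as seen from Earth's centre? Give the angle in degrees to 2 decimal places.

Δφ = 93.1085°,  Δλ = -93.4914°
a = sin²(Δφ/2) + cos φ₁ cos φ₂ sin²(Δλ/2) = 0.705417
c = 2·arcsin(√a) = 1.994164 rad = 114.2572°

114.26°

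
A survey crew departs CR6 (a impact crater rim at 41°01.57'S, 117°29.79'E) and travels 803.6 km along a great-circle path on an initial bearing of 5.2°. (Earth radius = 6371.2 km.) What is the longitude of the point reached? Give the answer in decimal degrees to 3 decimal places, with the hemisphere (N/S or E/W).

CR6: φ = -41.02617°, λ = +117.49650°
δ = d/R = 803.6/6371.2 = 0.126130 rad
φ₂ = arcsin(sin φ₁ cos δ + cos φ₁ sin δ cos θ)
   = arcsin(-0.65640·0.99206 + 0.75441·0.12580·0.99588) = -33.82638°
λ₂ = λ₁ + atan2(sin θ sin δ cos φ₁, cos δ − sin φ₁ sin φ₂) = 118.28287°

118.283°E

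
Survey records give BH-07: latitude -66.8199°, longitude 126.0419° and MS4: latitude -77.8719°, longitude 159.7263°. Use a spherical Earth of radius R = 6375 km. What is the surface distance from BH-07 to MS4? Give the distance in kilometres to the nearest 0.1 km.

Δφ = -11.0520°,  Δλ = 33.6844°
a = sin²(Δφ/2) + cos φ₁ cos φ₂ sin²(Δλ/2) = 0.016216
c = 2·arcsin(√a) = 0.255374 rad = 14.6319°
d = R·c = 6375 × 0.255374 = 1628.0 km

1628.0 km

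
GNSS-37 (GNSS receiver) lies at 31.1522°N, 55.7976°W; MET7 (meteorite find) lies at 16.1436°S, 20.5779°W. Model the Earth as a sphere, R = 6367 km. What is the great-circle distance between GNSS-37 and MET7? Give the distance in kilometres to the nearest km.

Δφ = -47.2958°,  Δλ = 35.2197°
a = sin²(Δφ/2) + cos φ₁ cos φ₂ sin²(Δλ/2) = 0.236133
c = 2·arcsin(√a) = 1.014865 rad = 58.1475°
d = R·c = 6367 × 1.014865 = 6461.6 km

6462 km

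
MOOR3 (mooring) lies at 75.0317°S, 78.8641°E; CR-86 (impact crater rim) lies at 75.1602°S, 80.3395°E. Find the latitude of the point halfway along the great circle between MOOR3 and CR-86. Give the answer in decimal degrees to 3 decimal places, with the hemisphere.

Bx = cos φ₂ cos Δλ = 0.256032,  By = cos φ₂ sin Δλ = 0.006594
φₘ = atan2(sin φ₁ + sin φ₂, √((cos φ₁ + Bx)² + By²)) = -75.09713°
λₘ = λ₁ + atan2(By, cos φ₁ + Bx) = 79.59869°

75.097°S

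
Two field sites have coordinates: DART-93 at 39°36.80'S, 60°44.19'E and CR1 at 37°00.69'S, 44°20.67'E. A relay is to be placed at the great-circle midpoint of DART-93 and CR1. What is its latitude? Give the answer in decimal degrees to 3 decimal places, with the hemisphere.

DART-93: φ = -39.61333°, λ = +60.73650°
CR1: φ = -37.01150°, λ = +44.34450°
Bx = cos φ₂ cos Δλ = 0.766058,  By = cos φ₂ sin Δλ = -0.225347
φₘ = atan2(sin φ₁ + sin φ₂, √((cos φ₁ + Bx)² + By²)) = -38.59879°
λₘ = λ₁ + atan2(By, cos φ₁ + Bx) = 52.39243°

38.599°S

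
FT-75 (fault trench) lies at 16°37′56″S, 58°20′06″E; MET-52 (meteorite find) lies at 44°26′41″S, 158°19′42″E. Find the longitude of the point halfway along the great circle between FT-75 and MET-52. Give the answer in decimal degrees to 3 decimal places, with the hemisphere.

98.458°E

FT-75: φ = -16.63222°, λ = +58.33500°
MET-52: φ = -44.44472°, λ = +158.32833°
Bx = cos φ₂ cos Δλ = -0.123890,  By = cos φ₂ sin Δλ = 0.703095
φₘ = atan2(sin φ₁ + sin φ₂, √((cos φ₁ + Bx)² + By²)) = -42.11806°
λₘ = λ₁ + atan2(By, cos φ₁ + Bx) = 98.45801°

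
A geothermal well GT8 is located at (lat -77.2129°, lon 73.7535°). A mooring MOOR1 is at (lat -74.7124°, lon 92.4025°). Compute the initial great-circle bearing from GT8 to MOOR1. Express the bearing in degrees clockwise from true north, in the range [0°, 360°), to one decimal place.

70.3°

Δλ = 18.6490°
y = sin Δλ · cos φ₂ = 0.084312
x = cos φ₁ sin φ₂ − sin φ₁ cos φ₂ cos Δλ = 0.030128
θ = atan2(y, x) = 70.3363° → 70.3363° (mod 360°)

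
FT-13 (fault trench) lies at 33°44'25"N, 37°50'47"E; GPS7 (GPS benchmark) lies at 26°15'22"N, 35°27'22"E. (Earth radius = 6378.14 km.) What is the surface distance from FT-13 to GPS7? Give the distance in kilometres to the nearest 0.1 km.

FT-13: φ = +33.74028°, λ = +37.84639°
GPS7: φ = +26.25611°, λ = +35.45611°
Δφ = -7.4842°,  Δλ = -2.3903°
a = sin²(Δφ/2) + cos φ₁ cos φ₂ sin²(Δλ/2) = 0.004584
c = 2·arcsin(√a) = 0.135514 rad = 7.7644°
d = R·c = 6378.14 × 0.135514 = 864.3 km

864.3 km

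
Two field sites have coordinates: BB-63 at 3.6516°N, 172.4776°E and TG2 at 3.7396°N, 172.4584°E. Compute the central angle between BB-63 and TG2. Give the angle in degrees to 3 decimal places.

0.090°

Δφ = 0.0880°,  Δλ = -0.0192°
a = sin²(Δφ/2) + cos φ₁ cos φ₂ sin²(Δλ/2) = 0.000001
c = 2·arcsin(√a) = 0.001572 rad = 0.0901°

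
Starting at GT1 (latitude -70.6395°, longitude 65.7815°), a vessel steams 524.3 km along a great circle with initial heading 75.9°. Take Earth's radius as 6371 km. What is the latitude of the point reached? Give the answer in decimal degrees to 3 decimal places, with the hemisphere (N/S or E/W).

69.006°S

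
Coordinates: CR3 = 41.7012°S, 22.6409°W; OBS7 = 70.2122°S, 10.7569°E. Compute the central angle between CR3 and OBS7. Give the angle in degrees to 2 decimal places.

Δφ = -28.5110°,  Δλ = 33.3978°
a = sin²(Δφ/2) + cos φ₁ cos φ₂ sin²(Δλ/2) = 0.081507
c = 2·arcsin(√a) = 0.579043 rad = 33.1767°

33.18°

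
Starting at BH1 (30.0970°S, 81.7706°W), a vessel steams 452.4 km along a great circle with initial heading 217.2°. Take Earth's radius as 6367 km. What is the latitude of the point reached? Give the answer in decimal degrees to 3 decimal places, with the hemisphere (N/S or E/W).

33.307°S

δ = d/R = 452.4/6367 = 0.071054 rad
φ₂ = arcsin(sin φ₁ cos δ + cos φ₁ sin δ cos θ)
   = arcsin(-0.50147·0.99748 + 0.86518·0.07099·-0.79653) = -33.30700°
λ₂ = λ₁ + atan2(sin θ sin δ cos φ₁, cos δ − sin φ₁ sin φ₂) = -84.71456°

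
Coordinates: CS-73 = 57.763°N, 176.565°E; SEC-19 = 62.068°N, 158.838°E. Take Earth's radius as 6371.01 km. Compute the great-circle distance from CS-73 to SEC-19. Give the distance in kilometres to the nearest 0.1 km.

1093.2 km

Δφ = 4.3050°,  Δλ = -17.7270°
a = sin²(Δφ/2) + cos φ₁ cos φ₂ sin²(Δλ/2) = 0.007343
c = 2·arcsin(√a) = 0.171591 rad = 9.8314°
d = R·c = 6371.01 × 0.171591 = 1093.2 km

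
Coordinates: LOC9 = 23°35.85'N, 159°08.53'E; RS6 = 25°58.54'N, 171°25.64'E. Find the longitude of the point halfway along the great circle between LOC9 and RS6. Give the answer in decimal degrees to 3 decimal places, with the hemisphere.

LOC9: φ = +23.59750°, λ = +159.14217°
RS6: φ = +25.97567°, λ = +171.42733°
Bx = cos φ₂ cos Δλ = 0.878394,  By = cos φ₂ sin Δλ = 0.191283
φₘ = atan2(sin φ₁ + sin φ₂, √((cos φ₁ + Bx)² + By²)) = 24.91237°
λₘ = λ₁ + atan2(By, cos φ₁ + Bx) = 165.22565°

165.226°E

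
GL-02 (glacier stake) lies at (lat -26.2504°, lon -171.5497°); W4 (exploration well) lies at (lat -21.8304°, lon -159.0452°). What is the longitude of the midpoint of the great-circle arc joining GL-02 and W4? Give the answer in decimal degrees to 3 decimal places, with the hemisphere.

Bx = cos φ₂ cos Δλ = 0.906269,  By = cos φ₂ sin Δλ = 0.200990
φₘ = atan2(sin φ₁ + sin φ₂, √((cos φ₁ + Bx)² + By²)) = -24.16778°
λₘ = λ₁ + atan2(By, cos φ₁ + Bx) = -165.18939°

165.189°W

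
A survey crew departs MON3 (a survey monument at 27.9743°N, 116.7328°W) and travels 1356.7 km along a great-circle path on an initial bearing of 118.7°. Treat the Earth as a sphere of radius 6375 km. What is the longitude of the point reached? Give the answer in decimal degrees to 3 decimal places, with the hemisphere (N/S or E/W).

105.235°W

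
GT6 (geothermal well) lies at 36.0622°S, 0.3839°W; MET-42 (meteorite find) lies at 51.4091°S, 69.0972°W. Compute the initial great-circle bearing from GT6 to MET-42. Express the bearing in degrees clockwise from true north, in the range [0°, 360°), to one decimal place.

229.4°

Δλ = -68.7133°
y = sin Δλ · cos φ₂ = -0.581200
x = cos φ₁ sin φ₂ − sin φ₁ cos φ₂ cos Δλ = -0.498545
θ = atan2(y, x) = -130.6225° → 229.3775° (mod 360°)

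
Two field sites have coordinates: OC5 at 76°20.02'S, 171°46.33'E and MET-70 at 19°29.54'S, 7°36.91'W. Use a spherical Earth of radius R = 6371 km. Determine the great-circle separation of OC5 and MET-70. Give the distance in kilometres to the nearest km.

OC5: φ = -76.33367°, λ = +171.77217°
MET-70: φ = -19.49233°, λ = -7.61517°
Δφ = 56.8413°,  Δλ = -179.3873°
a = sin²(Δφ/2) + cos φ₁ cos φ₂ sin²(Δλ/2) = 0.449240
c = 2·arcsin(√a) = 1.469101 rad = 84.1733°
d = R·c = 6371 × 1.469101 = 9359.6 km

9360 km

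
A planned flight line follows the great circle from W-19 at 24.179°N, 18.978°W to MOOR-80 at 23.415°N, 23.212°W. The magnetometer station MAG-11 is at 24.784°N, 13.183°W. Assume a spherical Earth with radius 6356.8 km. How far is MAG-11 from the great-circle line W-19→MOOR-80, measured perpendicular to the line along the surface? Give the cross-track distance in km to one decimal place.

δ₁₃ = central angle W-19→MAG-11 = 0.092645 rad  (haversine)
θ₁₃ = bearing W-19→MAG-11 = 82.260°,  θ₁₂ = bearing W-19→MOOR-80 = 259.703°
dₓₜ = R·arcsin(sin δ₁₃ · sin(θ₁₃ − θ₁₂)) = 6356.8·arcsin(0.09251·sin(-177.443°)) = -26.232 km
|dₓₜ| = 26.232 km

26.2 km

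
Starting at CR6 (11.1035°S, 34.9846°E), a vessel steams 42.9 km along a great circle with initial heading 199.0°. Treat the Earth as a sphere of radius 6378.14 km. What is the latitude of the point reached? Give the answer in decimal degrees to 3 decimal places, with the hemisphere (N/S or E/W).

11.468°S

δ = d/R = 42.9/6378.14 = 0.006726 rad
φ₂ = arcsin(sin φ₁ cos δ + cos φ₁ sin δ cos θ)
   = arcsin(-0.19258·0.99998 + 0.98128·0.00673·-0.94552) = -11.46785°
λ₂ = λ₁ + atan2(sin θ sin δ cos φ₁, cos δ − sin φ₁ sin φ₂) = 34.85658°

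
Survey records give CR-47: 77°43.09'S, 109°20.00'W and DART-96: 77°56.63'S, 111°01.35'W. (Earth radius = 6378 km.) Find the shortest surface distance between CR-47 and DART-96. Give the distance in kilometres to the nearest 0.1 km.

46.9 km

CR-47: φ = -77.71817°, λ = -109.33333°
DART-96: φ = -77.94383°, λ = -111.02250°
Δφ = -0.2257°,  Δλ = -1.6892°
a = sin²(Δφ/2) + cos φ₁ cos φ₂ sin²(Δλ/2) = 0.000014
c = 2·arcsin(√a) = 0.007357 rad = 0.4215°
d = R·c = 6378 × 0.007357 = 46.9 km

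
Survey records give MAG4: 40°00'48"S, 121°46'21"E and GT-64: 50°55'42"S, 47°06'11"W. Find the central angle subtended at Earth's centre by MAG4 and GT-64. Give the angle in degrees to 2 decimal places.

88.54°

MAG4: φ = -40.01333°, λ = +121.77250°
GT-64: φ = -50.92833°, λ = -47.10306°
Δφ = -10.9150°,  Δλ = -168.8756°
a = sin²(Δφ/2) + cos φ₁ cos φ₂ sin²(Δλ/2) = 0.487248
c = 2·arcsin(√a) = 1.545289 rad = 88.5385°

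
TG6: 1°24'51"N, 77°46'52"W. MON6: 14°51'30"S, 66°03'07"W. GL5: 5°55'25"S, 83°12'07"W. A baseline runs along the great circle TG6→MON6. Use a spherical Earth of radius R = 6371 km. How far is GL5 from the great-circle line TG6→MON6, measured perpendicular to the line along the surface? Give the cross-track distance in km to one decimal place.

TG6: φ = +1.41417°, λ = -77.78111°
MON6: φ = -14.85833°, λ = -66.05194°
GL5: φ = -5.92361°, λ = -83.20194°
δ₁₃ = central angle TG6→GL5 = 0.159144 rad  (haversine)
θ₁₃ = bearing TG6→GL5 = 216.366°,  θ₁₂ = bearing TG6→MON6 = 144.913°
dₓₜ = R·arcsin(sin δ₁₃ · sin(θ₁₃ − θ₁₂)) = 6371·arcsin(0.15847·sin(71.454°)) = 960.834 km
|dₓₜ| = 960.834 km

960.8 km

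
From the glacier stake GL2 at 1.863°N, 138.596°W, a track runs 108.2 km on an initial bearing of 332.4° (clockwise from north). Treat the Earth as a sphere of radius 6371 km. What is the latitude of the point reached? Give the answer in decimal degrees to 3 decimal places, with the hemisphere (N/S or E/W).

δ = d/R = 108.2/6371 = 0.016983 rad
φ₂ = arcsin(sin φ₁ cos δ + cos φ₁ sin δ cos θ)
   = arcsin(0.03251·0.99986 + 0.99947·0.01698·0.88620) = 2.72527°
λ₂ = λ₁ + atan2(sin θ sin δ cos φ₁, cos δ − sin φ₁ sin φ₂) = -139.04731°

2.725°N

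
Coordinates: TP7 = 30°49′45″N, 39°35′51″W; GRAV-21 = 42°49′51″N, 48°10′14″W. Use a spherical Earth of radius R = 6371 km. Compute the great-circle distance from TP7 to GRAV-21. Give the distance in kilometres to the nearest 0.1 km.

1535.3 km

TP7: φ = +30.82917°, λ = -39.59750°
GRAV-21: φ = +42.83083°, λ = -48.17056°
Δφ = 12.0017°,  Δλ = -8.5731°
a = sin²(Δφ/2) + cos φ₁ cos φ₂ sin²(Δλ/2) = 0.014447
c = 2·arcsin(√a) = 0.240977 rad = 13.8070°
d = R·c = 6371 × 0.240977 = 1535.3 km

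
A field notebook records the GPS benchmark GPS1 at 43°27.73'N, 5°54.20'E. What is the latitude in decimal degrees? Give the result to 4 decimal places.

43.4622°N

43° + 27.73′/60 = 43 + 0.46217 = 43.4622°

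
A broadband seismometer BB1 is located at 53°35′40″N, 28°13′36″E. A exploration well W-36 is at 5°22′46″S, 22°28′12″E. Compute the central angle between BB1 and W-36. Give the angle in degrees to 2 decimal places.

59.17°

BB1: φ = +53.59444°, λ = +28.22667°
W-36: φ = -5.37944°, λ = +22.47000°
Δφ = -58.9739°,  Δλ = -5.7567°
a = sin²(Δφ/2) + cos φ₁ cos φ₂ sin²(Δλ/2) = 0.243776
c = 2·arcsin(√a) = 1.032762 rad = 59.1729°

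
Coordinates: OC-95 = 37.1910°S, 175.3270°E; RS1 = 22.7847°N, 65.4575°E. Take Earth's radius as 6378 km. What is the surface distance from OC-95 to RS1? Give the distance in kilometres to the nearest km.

13239 km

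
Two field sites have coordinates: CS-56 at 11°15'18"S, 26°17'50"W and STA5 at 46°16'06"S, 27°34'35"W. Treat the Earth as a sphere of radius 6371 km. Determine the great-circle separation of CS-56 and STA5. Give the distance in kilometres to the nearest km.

CS-56: φ = -11.25500°, λ = -26.29722°
STA5: φ = -46.26833°, λ = -27.57639°
Δφ = -35.0133°,  Δλ = -1.2792°
a = sin²(Δφ/2) + cos φ₁ cos φ₂ sin²(Δλ/2) = 0.090575
c = 2·arcsin(√a) = 0.611392 rad = 35.0302°
d = R·c = 6371 × 0.611392 = 3895.2 km

3895 km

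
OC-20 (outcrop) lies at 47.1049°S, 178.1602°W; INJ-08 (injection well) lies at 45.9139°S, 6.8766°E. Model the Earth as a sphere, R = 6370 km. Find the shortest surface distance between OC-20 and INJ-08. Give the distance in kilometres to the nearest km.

9659 km

Δφ = 1.1910°,  Δλ = -174.9632°
a = sin²(Δφ/2) + cos φ₁ cos φ₂ sin²(Δλ/2) = 0.472754
c = 2·arcsin(√a) = 1.516277 rad = 86.8763°
d = R·c = 6370 × 1.516277 = 9658.7 km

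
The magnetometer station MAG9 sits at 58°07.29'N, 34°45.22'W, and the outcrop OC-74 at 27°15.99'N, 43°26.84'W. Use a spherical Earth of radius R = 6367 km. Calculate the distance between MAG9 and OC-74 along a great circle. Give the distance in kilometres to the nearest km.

MAG9: φ = +58.12150°, λ = -34.75367°
OC-74: φ = +27.26650°, λ = -43.44733°
Δφ = -30.8550°,  Δλ = -8.6937°
a = sin²(Δφ/2) + cos φ₁ cos φ₂ sin²(Δλ/2) = 0.073463
c = 2·arcsin(√a) = 0.548947 rad = 31.4523°
d = R·c = 6367 × 0.548947 = 3495.1 km

3495 km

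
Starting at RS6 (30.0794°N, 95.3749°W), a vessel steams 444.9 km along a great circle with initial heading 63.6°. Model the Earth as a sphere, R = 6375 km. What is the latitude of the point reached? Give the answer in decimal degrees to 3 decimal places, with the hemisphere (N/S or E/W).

31.790°N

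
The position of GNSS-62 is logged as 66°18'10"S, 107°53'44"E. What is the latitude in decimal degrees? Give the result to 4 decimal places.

66° + 18′/60 + 10″/3600 = 66 + 0.30000 + 0.00278 = 66.3028°

66.3028°S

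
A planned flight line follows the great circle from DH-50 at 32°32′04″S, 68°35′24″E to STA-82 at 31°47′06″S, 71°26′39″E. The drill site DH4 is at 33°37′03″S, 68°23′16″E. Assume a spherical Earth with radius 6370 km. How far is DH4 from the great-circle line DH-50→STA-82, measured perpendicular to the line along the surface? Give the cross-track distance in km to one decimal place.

110.2 km

DH-50: φ = -32.53444°, λ = +68.59000°
STA-82: φ = -31.78500°, λ = +71.44417°
DH4: φ = -33.61750°, λ = +68.38778°
δ₁₃ = central angle DH-50→DH4 = 0.019133 rad  (haversine)
θ₁₃ = bearing DH-50→DH4 = 188.837°,  θ₁₂ = bearing DH-50→STA-82 = 73.531°
dₓₜ = R·arcsin(sin δ₁₃ · sin(θ₁₃ − θ₁₂)) = 6370·arcsin(0.01913·sin(115.306°)) = 110.179 km
|dₓₜ| = 110.179 km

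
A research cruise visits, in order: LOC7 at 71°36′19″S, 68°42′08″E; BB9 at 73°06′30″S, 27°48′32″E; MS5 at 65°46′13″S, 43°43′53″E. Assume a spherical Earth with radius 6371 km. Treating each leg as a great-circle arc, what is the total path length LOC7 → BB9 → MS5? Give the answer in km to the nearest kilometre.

LOC7: φ = -71.60528°, λ = +68.70222°
BB9: φ = -73.10833°, λ = +27.80889°
MS5: φ = -65.77028°, λ = +43.73139°
LOC7→BB9: c = 0.213587 rad, d = 1360.76 km
BB9→MS5: c = 0.159953 rad, d = 1019.06 km
Total = 1360.76 + 1019.06 = 2379.82 km

2380 km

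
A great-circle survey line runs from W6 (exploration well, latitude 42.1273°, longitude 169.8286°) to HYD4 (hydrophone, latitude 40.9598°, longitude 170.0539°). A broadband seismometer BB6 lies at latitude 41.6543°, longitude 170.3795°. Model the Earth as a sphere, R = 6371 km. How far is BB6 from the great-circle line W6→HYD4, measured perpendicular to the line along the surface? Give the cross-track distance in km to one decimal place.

37.7 km

δ₁₃ = central angle W6→BB6 = 0.010926 rad  (haversine)
θ₁₃ = bearing W6→BB6 = 138.890°,  θ₁₂ = bearing W6→HYD4 = 171.707°
dₓₜ = R·arcsin(sin δ₁₃ · sin(θ₁₃ − θ₁₂)) = 6371·arcsin(0.01093·sin(-32.817°)) = -37.725 km
|dₓₜ| = 37.725 km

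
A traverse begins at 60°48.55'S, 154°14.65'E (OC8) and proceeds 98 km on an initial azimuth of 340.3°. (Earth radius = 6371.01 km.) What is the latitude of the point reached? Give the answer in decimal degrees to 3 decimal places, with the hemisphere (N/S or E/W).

OC8: φ = -60.80917°, λ = +154.24417°
δ = d/R = 98/6371.01 = 0.015382 rad
φ₂ = arcsin(sin φ₁ cos δ + cos φ₁ sin δ cos θ)
   = arcsin(-0.87300·0.99988 + 0.48772·0.01538·0.94147) = -59.97808°
λ₂ = λ₁ + atan2(sin θ sin δ cos φ₁, cos δ − sin φ₁ sin φ₂) = 153.65039°

59.978°S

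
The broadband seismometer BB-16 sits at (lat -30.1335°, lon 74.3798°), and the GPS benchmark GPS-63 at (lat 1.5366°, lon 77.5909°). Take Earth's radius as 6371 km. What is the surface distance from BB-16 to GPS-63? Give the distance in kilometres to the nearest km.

3538 km

Δφ = 31.6701°,  Δλ = 3.2111°
a = sin²(Δφ/2) + cos φ₁ cos φ₂ sin²(Δλ/2) = 0.075136
c = 2·arcsin(√a) = 0.555328 rad = 31.8179°
d = R·c = 6371 × 0.555328 = 3538.0 km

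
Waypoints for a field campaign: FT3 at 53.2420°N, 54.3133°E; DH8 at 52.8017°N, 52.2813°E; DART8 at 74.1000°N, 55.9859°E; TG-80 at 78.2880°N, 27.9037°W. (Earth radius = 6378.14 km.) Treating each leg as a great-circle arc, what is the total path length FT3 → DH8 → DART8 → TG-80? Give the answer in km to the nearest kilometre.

4595 km

FT3→DH8: c = 0.022674 rad, d = 144.62 km
DH8→DART8: c = 0.372677 rad, d = 2376.99 km
DART8→TG-80: c = 0.325041 rad, d = 2073.16 km
Total = 144.62 + 2376.99 + 2073.16 = 4594.76 km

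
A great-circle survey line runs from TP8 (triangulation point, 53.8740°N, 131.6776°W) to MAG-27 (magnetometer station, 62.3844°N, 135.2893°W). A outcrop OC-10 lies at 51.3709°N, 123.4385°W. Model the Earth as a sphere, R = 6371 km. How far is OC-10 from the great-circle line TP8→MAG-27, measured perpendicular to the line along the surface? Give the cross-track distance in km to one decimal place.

δ₁₃ = central angle TP8→OC-10 = 0.097536 rad  (haversine)
θ₁₃ = bearing TP8→OC-10 = 113.268°,  θ₁₂ = bearing TP8→MAG-27 = 348.893°
dₓₜ = R·arcsin(sin δ₁₃ · sin(θ₁₃ − θ₁₂)) = 6371·arcsin(0.09738·sin(-235.625°)) = 512.620 km
|dₓₜ| = 512.620 km

512.6 km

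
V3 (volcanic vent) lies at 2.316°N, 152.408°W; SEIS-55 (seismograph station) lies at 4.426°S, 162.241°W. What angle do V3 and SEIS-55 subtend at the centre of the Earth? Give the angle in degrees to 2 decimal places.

11.92°

Δφ = -6.7420°,  Δλ = -9.8330°
a = sin²(Δφ/2) + cos φ₁ cos φ₂ sin²(Δλ/2) = 0.010775
c = 2·arcsin(√a) = 0.207978 rad = 11.9163°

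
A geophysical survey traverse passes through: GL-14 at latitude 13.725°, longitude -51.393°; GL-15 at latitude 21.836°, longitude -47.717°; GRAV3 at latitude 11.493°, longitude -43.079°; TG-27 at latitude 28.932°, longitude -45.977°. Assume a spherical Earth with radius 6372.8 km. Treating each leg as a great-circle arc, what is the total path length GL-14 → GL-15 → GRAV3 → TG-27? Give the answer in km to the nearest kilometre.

GL-14→GL-15: c = 0.154157 rad, d = 982.41 km
GL-15→GRAV3: c = 0.196418 rad, d = 1251.73 km
GRAV3→TG-27: c = 0.308007 rad, d = 1962.87 km
Total = 982.41 + 1251.73 + 1962.87 = 4197.01 km

4197 km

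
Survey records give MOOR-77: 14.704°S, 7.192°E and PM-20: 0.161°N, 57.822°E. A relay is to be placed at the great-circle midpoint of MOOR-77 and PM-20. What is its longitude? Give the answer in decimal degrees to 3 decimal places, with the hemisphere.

32.958°E

Bx = cos φ₂ cos Δλ = 0.634323,  By = cos φ₂ sin Δλ = 0.773063
φₘ = atan2(sin φ₁ + sin φ₂, √((cos φ₁ + Bx)² + By²)) = -8.03410°
λₘ = λ₁ + atan2(By, cos φ₁ + Bx) = 32.95812°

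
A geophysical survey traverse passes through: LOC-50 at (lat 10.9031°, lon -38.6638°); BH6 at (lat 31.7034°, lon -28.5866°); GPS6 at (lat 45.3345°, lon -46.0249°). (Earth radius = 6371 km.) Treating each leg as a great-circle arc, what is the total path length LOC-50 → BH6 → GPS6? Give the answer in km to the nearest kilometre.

4670 km

LOC-50→BH6: c = 0.397748 rad, d = 2534.05 km
BH6→GPS6: c = 0.335195 rad, d = 2135.53 km
Total = 2534.05 + 2135.53 = 4669.58 km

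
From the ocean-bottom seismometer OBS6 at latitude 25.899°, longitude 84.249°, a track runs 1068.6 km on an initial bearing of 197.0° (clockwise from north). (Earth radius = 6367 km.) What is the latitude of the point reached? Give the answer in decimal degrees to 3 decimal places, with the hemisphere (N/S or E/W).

δ = d/R = 1068.6/6367 = 0.167834 rad
φ₂ = arcsin(sin φ₁ cos δ + cos φ₁ sin δ cos θ)
   = arcsin(0.43679·0.98595 + 0.89957·0.16705·-0.95630) = 16.67514°
λ₂ = λ₁ + atan2(sin θ sin δ cos φ₁, cos δ − sin φ₁ sin φ₂) = 81.32657°

16.675°N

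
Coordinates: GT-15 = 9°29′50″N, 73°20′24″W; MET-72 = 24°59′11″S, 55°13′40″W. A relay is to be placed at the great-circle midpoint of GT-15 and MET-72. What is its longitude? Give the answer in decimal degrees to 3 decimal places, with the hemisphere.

64.669°W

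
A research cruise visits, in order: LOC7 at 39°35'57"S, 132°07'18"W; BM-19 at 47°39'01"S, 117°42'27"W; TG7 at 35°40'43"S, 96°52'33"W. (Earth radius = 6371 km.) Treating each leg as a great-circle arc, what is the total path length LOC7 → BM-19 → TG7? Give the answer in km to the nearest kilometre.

3633 km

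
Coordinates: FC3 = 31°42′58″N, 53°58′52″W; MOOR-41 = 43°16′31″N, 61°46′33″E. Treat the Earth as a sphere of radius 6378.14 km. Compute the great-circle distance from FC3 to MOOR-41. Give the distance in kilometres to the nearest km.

9436 km

FC3: φ = +31.71611°, λ = -53.98111°
MOOR-41: φ = +43.27528°, λ = +61.77583°
Δφ = 11.5592°,  Δλ = 115.7569°
a = sin²(Δφ/2) + cos φ₁ cos φ₂ sin²(Δλ/2) = 0.454380
c = 2·arcsin(√a) = 1.479430 rad = 84.7651°
d = R·c = 6378.14 × 1.479430 = 9436.0 km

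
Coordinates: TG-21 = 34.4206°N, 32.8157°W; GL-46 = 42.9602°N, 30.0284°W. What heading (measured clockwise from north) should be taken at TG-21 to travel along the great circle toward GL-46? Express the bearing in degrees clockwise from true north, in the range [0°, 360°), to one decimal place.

Δλ = 2.7873°
y = sin Δλ · cos φ₂ = 0.035588
x = cos φ₁ sin φ₂ − sin φ₁ cos φ₂ cos Δλ = 0.148982
θ = atan2(y, x) = 13.4346° → 13.4346° (mod 360°)

13.4°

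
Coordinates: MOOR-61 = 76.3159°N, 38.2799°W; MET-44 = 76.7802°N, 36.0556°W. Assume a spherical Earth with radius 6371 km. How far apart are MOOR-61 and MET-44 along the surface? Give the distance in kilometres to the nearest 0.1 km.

77.3 km

Δφ = 0.4643°,  Δλ = 2.2243°
a = sin²(Δφ/2) + cos φ₁ cos φ₂ sin²(Δλ/2) = 0.000037
c = 2·arcsin(√a) = 0.012132 rad = 0.6951°
d = R·c = 6371 × 0.012132 = 77.3 km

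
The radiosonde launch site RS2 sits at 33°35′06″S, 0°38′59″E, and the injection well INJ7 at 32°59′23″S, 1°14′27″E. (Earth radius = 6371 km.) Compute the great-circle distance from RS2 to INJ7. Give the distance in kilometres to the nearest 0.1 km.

86.0 km

RS2: φ = -33.58500°, λ = +0.64972°
INJ7: φ = -32.98972°, λ = +1.24083°
Δφ = 0.5953°,  Δλ = 0.5911°
a = sin²(Δφ/2) + cos φ₁ cos φ₂ sin²(Δλ/2) = 0.000046
c = 2·arcsin(√a) = 0.013502 rad = 0.7736°
d = R·c = 6371 × 0.013502 = 86.0 km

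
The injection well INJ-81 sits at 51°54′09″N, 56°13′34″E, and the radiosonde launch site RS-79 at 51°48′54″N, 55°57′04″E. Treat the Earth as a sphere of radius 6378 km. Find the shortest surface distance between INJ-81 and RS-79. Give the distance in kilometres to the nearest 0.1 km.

21.3 km

INJ-81: φ = +51.90250°, λ = +56.22611°
RS-79: φ = +51.81500°, λ = +55.95111°
Δφ = -0.0875°,  Δλ = -0.2750°
a = sin²(Δφ/2) + cos φ₁ cos φ₂ sin²(Δλ/2) = 0.000003
c = 2·arcsin(√a) = 0.003335 rad = 0.1911°
d = R·c = 6378 × 0.003335 = 21.3 km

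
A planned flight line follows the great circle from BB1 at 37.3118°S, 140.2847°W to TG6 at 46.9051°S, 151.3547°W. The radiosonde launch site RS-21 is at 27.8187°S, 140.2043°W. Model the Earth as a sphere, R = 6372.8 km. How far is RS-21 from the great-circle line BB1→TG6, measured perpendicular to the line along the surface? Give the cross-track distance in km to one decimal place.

626.6 km

δ₁₃ = central angle BB1→RS-21 = 0.165690 rad  (haversine)
θ₁₃ = bearing BB1→RS-21 = 0.431°,  θ₁₂ = bearing BB1→TG6 = 216.957°
dₓₜ = R·arcsin(sin δ₁₃ · sin(θ₁₃ − θ₁₂)) = 6372.8·arcsin(0.16493·sin(-216.525°)) = 626.593 km
|dₓₜ| = 626.593 km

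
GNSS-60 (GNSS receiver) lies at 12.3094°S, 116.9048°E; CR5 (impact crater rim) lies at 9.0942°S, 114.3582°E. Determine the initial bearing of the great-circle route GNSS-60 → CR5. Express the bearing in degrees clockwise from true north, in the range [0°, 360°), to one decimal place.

Δλ = -2.5466°
y = sin Δλ · cos φ₂ = -0.043873
x = cos φ₁ sin φ₂ − sin φ₁ cos φ₂ cos Δλ = 0.055878
θ = atan2(y, x) = -38.1375° → 321.8625° (mod 360°)

321.9°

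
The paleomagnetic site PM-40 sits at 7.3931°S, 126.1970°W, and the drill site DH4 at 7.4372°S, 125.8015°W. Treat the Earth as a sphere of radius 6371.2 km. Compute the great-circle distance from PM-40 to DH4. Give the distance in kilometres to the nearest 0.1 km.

Δφ = -0.0441°,  Δλ = 0.3955°
a = sin²(Δφ/2) + cos φ₁ cos φ₂ sin²(Δλ/2) = 0.000012
c = 2·arcsin(√a) = 0.006888 rad = 0.3947°
d = R·c = 6371.2 × 0.006888 = 43.9 km

43.9 km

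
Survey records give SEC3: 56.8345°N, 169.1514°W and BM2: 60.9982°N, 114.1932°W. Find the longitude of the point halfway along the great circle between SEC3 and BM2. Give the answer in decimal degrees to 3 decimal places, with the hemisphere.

Bx = cos φ₂ cos Δλ = 0.278381,  By = cos φ₂ sin Δλ = 0.396952
φₘ = atan2(sin φ₁ + sin φ₂, √((cos φ₁ + Bx)² + By²)) = 61.84883°
λₘ = λ₁ + atan2(By, cos φ₁ + Bx) = -143.46860°

143.469°W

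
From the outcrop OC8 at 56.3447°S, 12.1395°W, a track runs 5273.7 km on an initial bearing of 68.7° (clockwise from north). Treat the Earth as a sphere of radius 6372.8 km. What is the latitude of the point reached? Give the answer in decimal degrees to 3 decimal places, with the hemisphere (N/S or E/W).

24.523°S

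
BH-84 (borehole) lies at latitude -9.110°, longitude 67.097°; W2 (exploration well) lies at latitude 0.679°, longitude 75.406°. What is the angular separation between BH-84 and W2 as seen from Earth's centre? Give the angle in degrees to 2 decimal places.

12.82°

Δφ = 9.7890°,  Δλ = 8.3090°
a = sin²(Δφ/2) + cos φ₁ cos φ₂ sin²(Δλ/2) = 0.012462
c = 2·arcsin(√a) = 0.223729 rad = 12.8188°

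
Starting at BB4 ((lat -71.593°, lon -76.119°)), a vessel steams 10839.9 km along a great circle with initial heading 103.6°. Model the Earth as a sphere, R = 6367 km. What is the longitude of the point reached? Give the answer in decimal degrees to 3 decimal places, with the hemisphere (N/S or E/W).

29.129°E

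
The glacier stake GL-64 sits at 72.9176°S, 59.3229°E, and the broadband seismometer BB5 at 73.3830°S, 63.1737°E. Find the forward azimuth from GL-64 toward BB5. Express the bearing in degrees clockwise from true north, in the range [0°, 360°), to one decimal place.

Δλ = 3.8508°
y = sin Δλ · cos φ₂ = 0.019206
x = cos φ₁ sin φ₂ − sin φ₁ cos φ₂ cos Δλ = -0.008740
θ = atan2(y, x) = 114.4688° → 114.4688° (mod 360°)

114.5°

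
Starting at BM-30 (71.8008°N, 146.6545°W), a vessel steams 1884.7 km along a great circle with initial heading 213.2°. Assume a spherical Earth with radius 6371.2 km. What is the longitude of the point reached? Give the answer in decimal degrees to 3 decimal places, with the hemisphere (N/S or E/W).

163.401°W

δ = d/R = 1884.7/6371.2 = 0.295816 rad
φ₂ = arcsin(sin φ₁ cos δ + cos φ₁ sin δ cos θ)
   = arcsin(0.94998·0.95656 + 0.31232·0.29152·-0.83676) = 56.35933°
λ₂ = λ₁ + atan2(sin θ sin δ cos φ₁, cos δ − sin φ₁ sin φ₂) = -163.40125°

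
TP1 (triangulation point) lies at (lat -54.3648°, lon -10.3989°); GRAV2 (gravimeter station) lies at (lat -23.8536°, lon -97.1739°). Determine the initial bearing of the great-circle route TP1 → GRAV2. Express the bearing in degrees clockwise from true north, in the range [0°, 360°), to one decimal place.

258.0°

Δλ = -86.7750°
y = sin Δλ · cos φ₂ = -0.913133
x = cos φ₁ sin φ₂ − sin φ₁ cos φ₂ cos Δλ = -0.193796
θ = atan2(y, x) = -101.9822° → 258.0178° (mod 360°)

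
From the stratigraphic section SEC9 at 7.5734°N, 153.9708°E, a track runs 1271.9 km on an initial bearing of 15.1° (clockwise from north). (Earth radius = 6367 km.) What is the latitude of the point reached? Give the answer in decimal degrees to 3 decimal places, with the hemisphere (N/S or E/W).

δ = d/R = 1271.9/6367 = 0.199764 rad
φ₂ = arcsin(sin φ₁ cos δ + cos φ₁ sin δ cos θ)
   = arcsin(0.13180·0.98011 + 0.99128·0.19844·0.96547) = 18.60795°
λ₂ = λ₁ + atan2(sin θ sin δ cos φ₁, cos δ − sin φ₁ sin φ₂) = 157.09758°

18.608°N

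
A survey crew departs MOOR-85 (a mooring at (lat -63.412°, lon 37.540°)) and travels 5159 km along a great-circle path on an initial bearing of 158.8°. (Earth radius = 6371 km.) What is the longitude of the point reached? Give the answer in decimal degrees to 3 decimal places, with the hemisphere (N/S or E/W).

δ = d/R = 5159/6371 = 0.809763 rad
φ₂ = arcsin(sin φ₁ cos δ + cos φ₁ sin δ cos θ)
   = arcsin(-0.89425·0.68967 + 0.44757·0.72412·-0.93232) = -66.76576°
λ₂ = λ₁ + atan2(sin θ sin δ cos φ₁, cos δ − sin φ₁ sin φ₂) = 175.95010°

175.950°E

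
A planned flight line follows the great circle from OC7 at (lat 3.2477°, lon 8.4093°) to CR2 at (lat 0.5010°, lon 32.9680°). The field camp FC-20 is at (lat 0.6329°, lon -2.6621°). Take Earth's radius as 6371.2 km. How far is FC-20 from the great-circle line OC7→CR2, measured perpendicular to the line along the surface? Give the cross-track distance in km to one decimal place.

δ₁₃ = central angle OC7→FC-20 = 0.198424 rad  (haversine)
θ₁₃ = bearing OC7→FC-20 = 256.933°,  θ₁₂ = bearing OC7→CR2 = 95.879°
dₓₜ = R·arcsin(sin δ₁₃ · sin(θ₁₃ − θ₁₂)) = 6371.2·arcsin(0.19712·sin(161.054°)) = 408.041 km
|dₓₜ| = 408.041 km

408.0 km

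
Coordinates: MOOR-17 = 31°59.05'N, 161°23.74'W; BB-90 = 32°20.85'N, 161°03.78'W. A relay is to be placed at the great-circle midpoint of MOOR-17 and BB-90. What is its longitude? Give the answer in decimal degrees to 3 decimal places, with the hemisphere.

161.230°W

MOOR-17: φ = +31.98417°, λ = -161.39567°
BB-90: φ = +32.34750°, λ = -161.06300°
Bx = cos φ₂ cos Δλ = 0.844804,  By = cos φ₂ sin Δλ = 0.004905
φₘ = atan2(sin φ₁ + sin φ₂, √((cos φ₁ + Bx)² + By²)) = 32.16594°
λₘ = λ₁ + atan2(By, cos φ₁ + Bx) = -161.22967°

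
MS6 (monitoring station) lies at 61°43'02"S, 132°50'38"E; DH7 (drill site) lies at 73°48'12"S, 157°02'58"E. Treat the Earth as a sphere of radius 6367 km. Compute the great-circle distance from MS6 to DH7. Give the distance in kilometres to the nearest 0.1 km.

1659.8 km

MS6: φ = -61.71722°, λ = +132.84389°
DH7: φ = -73.80333°, λ = +157.04944°
Δφ = -12.0861°,  Δλ = 24.2056°
a = sin²(Δφ/2) + cos φ₁ cos φ₂ sin²(Δλ/2) = 0.016893
c = 2·arcsin(√a) = 0.260684 rad = 14.9361°
d = R·c = 6367 × 0.260684 = 1659.8 km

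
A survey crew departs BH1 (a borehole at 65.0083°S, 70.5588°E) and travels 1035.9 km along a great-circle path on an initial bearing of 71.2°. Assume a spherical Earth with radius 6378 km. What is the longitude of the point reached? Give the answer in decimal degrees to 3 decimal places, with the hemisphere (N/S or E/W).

δ = d/R = 1035.9/6378 = 0.162418 rad
φ₂ = arcsin(sin φ₁ cos δ + cos φ₁ sin δ cos θ)
   = arcsin(-0.90637·0.98684 + 0.42249·0.16170·0.32227) = -60.74155°
λ₂ = λ₁ + atan2(sin θ sin δ cos φ₁, cos δ − sin φ₁ sin φ₂) = 88.81111°

88.811°E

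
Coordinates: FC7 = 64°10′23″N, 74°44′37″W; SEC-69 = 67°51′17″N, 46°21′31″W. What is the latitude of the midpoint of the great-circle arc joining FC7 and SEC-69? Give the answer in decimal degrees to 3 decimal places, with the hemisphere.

66.663°N

FC7: φ = +64.17306°, λ = -74.74361°
SEC-69: φ = +67.85472°, λ = -46.35861°
Bx = cos φ₂ cos Δλ = 0.331636,  By = cos φ₂ sin Δλ = 0.179203
φₘ = atan2(sin φ₁ + sin φ₂, √((cos φ₁ + Bx)² + By²)) = 66.66320°
λₘ = λ₁ + atan2(By, cos φ₁ + Bx) = -61.59767°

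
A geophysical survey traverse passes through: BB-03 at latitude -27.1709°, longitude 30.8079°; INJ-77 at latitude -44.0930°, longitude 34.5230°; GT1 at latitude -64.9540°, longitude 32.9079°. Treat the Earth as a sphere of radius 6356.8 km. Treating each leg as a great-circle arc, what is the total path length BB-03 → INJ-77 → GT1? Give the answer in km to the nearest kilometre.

4223 km

BB-03→INJ-77: c = 0.299925 rad, d = 1906.56 km
INJ-77→GT1: c = 0.364432 rad, d = 2316.62 km
Total = 1906.56 + 2316.62 = 4223.19 km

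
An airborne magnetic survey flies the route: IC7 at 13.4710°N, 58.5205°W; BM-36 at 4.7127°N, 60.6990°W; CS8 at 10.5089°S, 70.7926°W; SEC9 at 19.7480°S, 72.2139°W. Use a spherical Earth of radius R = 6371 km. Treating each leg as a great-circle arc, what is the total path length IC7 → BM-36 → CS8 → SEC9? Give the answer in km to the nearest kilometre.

IC7→BM-36: c = 0.157395 rad, d = 1002.76 km
BM-36→CS8: c = 0.318356 rad, d = 2028.24 km
CS8→SEC9: c = 0.163016 rad, d = 1038.58 km
Total = 1002.76 + 2028.24 + 1038.58 = 4069.58 km

4070 km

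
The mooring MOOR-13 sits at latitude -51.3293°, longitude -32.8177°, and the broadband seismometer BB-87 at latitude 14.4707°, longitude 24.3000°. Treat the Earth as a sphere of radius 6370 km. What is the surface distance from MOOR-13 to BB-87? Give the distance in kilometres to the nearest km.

9154 km

Δφ = 65.8000°,  Δλ = 57.1177°
a = sin²(Δφ/2) + cos φ₁ cos φ₂ sin²(Δλ/2) = 0.433311
c = 2·arcsin(√a) = 1.437020 rad = 82.3352°
d = R·c = 6370 × 1.437020 = 9153.8 km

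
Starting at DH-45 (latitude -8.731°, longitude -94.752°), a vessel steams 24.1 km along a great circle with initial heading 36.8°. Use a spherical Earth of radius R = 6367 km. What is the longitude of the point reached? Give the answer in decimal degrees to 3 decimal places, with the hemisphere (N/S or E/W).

δ = d/R = 24.1/6367 = 0.003785 rad
φ₂ = arcsin(sin φ₁ cos δ + cos φ₁ sin δ cos θ)
   = arcsin(-0.15180·0.99999 + 0.98841·0.00379·0.80073) = -8.55732°
λ₂ = λ₁ + atan2(sin θ sin δ cos φ₁, cos δ − sin φ₁ sin φ₂) = -94.62063°

94.621°W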